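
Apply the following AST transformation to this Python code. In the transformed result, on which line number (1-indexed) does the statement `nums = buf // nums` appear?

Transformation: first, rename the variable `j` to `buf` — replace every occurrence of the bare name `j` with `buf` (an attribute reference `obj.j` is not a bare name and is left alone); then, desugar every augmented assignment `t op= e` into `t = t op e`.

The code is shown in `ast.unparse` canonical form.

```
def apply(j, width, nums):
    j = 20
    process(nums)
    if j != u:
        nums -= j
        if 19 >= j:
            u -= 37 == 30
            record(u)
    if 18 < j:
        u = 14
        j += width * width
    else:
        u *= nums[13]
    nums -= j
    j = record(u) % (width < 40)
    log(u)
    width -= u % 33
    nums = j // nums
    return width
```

Transformed code:
def apply(buf, width, nums):
    buf = 20
    process(nums)
    if buf != u:
        nums = nums - buf
        if 19 >= buf:
            u = u - (37 == 30)
            record(u)
    if 18 < buf:
        u = 14
        buf = buf + width * width
    else:
        u = u * nums[13]
    nums = nums - buf
    buf = record(u) % (width < 40)
    log(u)
    width = width - u % 33
    nums = buf // nums
    return width

18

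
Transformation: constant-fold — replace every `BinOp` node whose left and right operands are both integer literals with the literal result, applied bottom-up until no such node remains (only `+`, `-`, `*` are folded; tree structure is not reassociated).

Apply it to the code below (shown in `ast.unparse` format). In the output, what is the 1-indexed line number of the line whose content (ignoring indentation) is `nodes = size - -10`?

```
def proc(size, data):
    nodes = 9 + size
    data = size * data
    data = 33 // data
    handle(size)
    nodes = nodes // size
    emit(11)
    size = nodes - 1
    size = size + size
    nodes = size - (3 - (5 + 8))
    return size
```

Transformed code:
def proc(size, data):
    nodes = 9 + size
    data = size * data
    data = 33 // data
    handle(size)
    nodes = nodes // size
    emit(11)
    size = nodes - 1
    size = size + size
    nodes = size - -10
    return size

10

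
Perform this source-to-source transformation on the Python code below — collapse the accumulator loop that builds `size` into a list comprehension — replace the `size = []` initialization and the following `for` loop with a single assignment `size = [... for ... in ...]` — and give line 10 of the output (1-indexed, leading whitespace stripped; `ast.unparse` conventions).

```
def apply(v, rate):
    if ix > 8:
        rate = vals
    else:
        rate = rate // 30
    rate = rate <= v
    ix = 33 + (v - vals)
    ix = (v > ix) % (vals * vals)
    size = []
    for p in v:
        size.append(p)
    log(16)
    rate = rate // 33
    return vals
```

log(16)

Transformed code:
def apply(v, rate):
    if ix > 8:
        rate = vals
    else:
        rate = rate // 30
    rate = rate <= v
    ix = 33 + (v - vals)
    ix = (v > ix) % (vals * vals)
    size = [p for p in v]
    log(16)
    rate = rate // 33
    return vals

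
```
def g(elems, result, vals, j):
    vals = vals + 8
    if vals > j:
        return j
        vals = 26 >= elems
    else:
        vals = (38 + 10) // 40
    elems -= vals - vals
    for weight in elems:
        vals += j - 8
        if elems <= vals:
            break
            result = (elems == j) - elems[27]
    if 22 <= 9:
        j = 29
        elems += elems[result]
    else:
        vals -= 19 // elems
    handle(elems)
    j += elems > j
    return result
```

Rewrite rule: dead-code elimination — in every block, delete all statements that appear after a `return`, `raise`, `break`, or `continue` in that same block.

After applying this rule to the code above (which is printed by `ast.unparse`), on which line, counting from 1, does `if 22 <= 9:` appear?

Transformed code:
def g(elems, result, vals, j):
    vals = vals + 8
    if vals > j:
        return j
    else:
        vals = (38 + 10) // 40
    elems -= vals - vals
    for weight in elems:
        vals += j - 8
        if elems <= vals:
            break
    if 22 <= 9:
        j = 29
        elems += elems[result]
    else:
        vals -= 19 // elems
    handle(elems)
    j += elems > j
    return result

12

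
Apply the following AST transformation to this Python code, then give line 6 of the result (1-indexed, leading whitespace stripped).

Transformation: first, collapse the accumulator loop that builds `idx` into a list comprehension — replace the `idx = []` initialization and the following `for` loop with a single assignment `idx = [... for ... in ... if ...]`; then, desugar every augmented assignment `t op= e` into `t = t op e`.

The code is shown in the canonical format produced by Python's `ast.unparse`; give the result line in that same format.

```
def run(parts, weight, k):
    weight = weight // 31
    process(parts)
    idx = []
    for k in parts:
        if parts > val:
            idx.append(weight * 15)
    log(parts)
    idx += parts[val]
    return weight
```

Transformed code:
def run(parts, weight, k):
    weight = weight // 31
    process(parts)
    idx = [weight * 15 for k in parts if parts > val]
    log(parts)
    idx = idx + parts[val]
    return weight

idx = idx + parts[val]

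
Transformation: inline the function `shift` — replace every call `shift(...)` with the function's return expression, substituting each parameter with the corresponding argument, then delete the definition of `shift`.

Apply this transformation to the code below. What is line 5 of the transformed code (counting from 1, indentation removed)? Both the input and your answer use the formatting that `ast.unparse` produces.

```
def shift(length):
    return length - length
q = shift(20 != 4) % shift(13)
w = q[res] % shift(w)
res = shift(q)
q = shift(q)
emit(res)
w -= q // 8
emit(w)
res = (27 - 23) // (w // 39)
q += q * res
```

emit(res)

Transformed code:
q = ((20 != 4) - (20 != 4)) % (13 - 13)
w = q[res] % (w - w)
res = q - q
q = q - q
emit(res)
w -= q // 8
emit(w)
res = (27 - 23) // (w // 39)
q += q * res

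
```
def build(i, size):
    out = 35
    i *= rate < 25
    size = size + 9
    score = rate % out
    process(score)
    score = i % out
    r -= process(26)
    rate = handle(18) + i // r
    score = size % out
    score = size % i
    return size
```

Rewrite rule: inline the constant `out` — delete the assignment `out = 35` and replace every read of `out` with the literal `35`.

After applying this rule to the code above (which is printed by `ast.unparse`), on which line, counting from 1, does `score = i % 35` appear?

6

Transformed code:
def build(i, size):
    i *= rate < 25
    size = size + 9
    score = rate % 35
    process(score)
    score = i % 35
    r -= process(26)
    rate = handle(18) + i // r
    score = size % 35
    score = size % i
    return size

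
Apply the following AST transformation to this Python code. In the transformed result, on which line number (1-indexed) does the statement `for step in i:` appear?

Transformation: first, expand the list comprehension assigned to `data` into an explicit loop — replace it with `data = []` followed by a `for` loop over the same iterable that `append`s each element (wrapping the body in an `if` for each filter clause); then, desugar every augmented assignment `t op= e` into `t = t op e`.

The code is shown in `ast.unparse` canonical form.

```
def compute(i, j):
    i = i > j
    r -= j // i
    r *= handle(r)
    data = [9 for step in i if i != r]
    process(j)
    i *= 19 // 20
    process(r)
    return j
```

6

Transformed code:
def compute(i, j):
    i = i > j
    r = r - j // i
    r = r * handle(r)
    data = []
    for step in i:
        if i != r:
            data.append(9)
    process(j)
    i = i * (19 // 20)
    process(r)
    return j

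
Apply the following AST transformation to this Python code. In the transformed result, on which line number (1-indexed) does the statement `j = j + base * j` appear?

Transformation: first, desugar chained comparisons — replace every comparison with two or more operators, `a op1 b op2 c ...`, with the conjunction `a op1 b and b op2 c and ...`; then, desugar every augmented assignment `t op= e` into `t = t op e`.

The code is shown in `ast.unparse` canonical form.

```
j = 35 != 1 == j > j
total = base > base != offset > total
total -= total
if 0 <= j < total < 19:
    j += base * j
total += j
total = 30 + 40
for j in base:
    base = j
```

Transformed code:
j = 35 != 1 and 1 == j and (j > j)
total = base > base and base != offset and (offset > total)
total = total - total
if 0 <= j and j < total and (total < 19):
    j = j + base * j
total = total + j
total = 30 + 40
for j in base:
    base = j

5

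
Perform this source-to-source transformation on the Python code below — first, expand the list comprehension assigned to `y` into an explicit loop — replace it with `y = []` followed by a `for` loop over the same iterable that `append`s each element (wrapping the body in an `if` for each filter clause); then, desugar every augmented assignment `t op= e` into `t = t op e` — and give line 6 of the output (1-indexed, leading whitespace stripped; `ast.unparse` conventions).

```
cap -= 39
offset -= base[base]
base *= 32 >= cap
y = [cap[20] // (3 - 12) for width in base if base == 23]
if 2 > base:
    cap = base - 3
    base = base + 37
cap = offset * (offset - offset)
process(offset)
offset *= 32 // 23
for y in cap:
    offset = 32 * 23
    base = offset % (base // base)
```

Transformed code:
cap = cap - 39
offset = offset - base[base]
base = base * (32 >= cap)
y = []
for width in base:
    if base == 23:
        y.append(cap[20] // (3 - 12))
if 2 > base:
    cap = base - 3
    base = base + 37
cap = offset * (offset - offset)
process(offset)
offset = offset * (32 // 23)
for y in cap:
    offset = 32 * 23
    base = offset % (base // base)

if base == 23:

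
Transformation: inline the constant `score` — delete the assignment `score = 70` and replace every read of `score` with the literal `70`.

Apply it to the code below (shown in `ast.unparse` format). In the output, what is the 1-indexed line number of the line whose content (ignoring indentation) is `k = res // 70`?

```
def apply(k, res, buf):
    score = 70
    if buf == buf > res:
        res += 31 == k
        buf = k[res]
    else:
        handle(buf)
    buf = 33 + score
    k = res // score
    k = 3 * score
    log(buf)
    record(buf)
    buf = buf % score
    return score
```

Transformed code:
def apply(k, res, buf):
    if buf == buf > res:
        res += 31 == k
        buf = k[res]
    else:
        handle(buf)
    buf = 33 + 70
    k = res // 70
    k = 3 * 70
    log(buf)
    record(buf)
    buf = buf % 70
    return 70

8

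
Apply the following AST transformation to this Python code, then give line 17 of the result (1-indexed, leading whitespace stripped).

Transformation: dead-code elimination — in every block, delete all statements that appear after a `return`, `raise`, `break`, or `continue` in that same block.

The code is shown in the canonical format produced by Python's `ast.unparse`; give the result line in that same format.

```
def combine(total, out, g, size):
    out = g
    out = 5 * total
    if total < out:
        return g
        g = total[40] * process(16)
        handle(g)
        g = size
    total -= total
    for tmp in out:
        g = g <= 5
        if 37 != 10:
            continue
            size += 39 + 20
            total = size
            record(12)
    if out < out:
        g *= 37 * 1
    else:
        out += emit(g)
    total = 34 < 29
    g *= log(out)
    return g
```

Transformed code:
def combine(total, out, g, size):
    out = g
    out = 5 * total
    if total < out:
        return g
    total -= total
    for tmp in out:
        g = g <= 5
        if 37 != 10:
            continue
    if out < out:
        g *= 37 * 1
    else:
        out += emit(g)
    total = 34 < 29
    g *= log(out)
    return g

return g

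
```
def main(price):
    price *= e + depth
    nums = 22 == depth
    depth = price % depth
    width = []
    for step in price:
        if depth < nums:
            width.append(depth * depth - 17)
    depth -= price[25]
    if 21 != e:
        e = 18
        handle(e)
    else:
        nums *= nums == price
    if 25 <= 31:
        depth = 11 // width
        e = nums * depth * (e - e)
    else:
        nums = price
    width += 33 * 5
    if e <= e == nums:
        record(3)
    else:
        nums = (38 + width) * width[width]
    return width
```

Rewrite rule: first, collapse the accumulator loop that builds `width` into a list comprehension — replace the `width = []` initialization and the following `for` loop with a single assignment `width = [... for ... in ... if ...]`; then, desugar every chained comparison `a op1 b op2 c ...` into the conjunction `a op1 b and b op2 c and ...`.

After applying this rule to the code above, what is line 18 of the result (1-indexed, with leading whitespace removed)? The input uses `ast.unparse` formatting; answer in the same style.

if e <= e and e == nums:

Transformed code:
def main(price):
    price *= e + depth
    nums = 22 == depth
    depth = price % depth
    width = [depth * depth - 17 for step in price if depth < nums]
    depth -= price[25]
    if 21 != e:
        e = 18
        handle(e)
    else:
        nums *= nums == price
    if 25 <= 31:
        depth = 11 // width
        e = nums * depth * (e - e)
    else:
        nums = price
    width += 33 * 5
    if e <= e and e == nums:
        record(3)
    else:
        nums = (38 + width) * width[width]
    return width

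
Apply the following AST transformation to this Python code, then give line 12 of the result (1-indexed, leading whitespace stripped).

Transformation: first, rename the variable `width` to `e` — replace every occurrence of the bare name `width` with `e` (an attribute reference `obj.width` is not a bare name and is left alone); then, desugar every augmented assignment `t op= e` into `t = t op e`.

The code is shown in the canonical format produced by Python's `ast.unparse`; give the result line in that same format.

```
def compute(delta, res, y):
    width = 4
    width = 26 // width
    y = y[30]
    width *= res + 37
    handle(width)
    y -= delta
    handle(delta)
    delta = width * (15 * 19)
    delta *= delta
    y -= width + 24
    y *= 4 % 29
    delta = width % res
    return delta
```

y = y * (4 % 29)

Transformed code:
def compute(delta, res, y):
    e = 4
    e = 26 // e
    y = y[30]
    e = e * (res + 37)
    handle(e)
    y = y - delta
    handle(delta)
    delta = e * (15 * 19)
    delta = delta * delta
    y = y - (e + 24)
    y = y * (4 % 29)
    delta = e % res
    return delta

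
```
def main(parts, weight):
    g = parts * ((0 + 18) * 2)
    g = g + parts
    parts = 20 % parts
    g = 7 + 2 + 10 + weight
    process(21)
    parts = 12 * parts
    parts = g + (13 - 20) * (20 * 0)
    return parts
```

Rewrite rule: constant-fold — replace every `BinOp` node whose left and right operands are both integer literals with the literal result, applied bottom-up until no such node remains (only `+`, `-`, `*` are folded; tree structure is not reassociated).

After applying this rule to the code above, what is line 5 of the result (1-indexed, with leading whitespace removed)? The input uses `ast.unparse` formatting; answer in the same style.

Transformed code:
def main(parts, weight):
    g = parts * 36
    g = g + parts
    parts = 20 % parts
    g = 19 + weight
    process(21)
    parts = 12 * parts
    parts = g + 0
    return parts

g = 19 + weight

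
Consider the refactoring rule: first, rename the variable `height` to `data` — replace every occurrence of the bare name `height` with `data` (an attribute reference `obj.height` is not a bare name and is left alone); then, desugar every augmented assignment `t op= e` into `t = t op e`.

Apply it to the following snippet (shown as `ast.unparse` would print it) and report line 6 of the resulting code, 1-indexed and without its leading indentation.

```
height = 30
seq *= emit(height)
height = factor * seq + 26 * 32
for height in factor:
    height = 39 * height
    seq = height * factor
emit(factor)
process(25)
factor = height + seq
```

seq = data * factor

Transformed code:
data = 30
seq = seq * emit(data)
data = factor * seq + 26 * 32
for data in factor:
    data = 39 * data
    seq = data * factor
emit(factor)
process(25)
factor = data + seq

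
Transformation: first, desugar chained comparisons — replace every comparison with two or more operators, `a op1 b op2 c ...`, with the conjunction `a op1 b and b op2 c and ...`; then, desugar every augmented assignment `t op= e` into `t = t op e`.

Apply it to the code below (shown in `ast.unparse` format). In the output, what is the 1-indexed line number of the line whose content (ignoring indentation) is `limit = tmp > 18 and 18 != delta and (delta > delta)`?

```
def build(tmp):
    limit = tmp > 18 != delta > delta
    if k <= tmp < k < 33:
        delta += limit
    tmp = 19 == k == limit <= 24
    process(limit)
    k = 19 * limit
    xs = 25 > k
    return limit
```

Transformed code:
def build(tmp):
    limit = tmp > 18 and 18 != delta and (delta > delta)
    if k <= tmp and tmp < k and (k < 33):
        delta = delta + limit
    tmp = 19 == k and k == limit and (limit <= 24)
    process(limit)
    k = 19 * limit
    xs = 25 > k
    return limit

2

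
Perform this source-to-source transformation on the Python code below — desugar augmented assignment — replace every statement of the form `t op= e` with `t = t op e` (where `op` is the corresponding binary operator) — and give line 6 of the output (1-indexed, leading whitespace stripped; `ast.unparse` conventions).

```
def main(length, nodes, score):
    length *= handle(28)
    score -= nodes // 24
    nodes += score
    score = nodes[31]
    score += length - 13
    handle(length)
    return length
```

Transformed code:
def main(length, nodes, score):
    length = length * handle(28)
    score = score - nodes // 24
    nodes = nodes + score
    score = nodes[31]
    score = score + (length - 13)
    handle(length)
    return length

score = score + (length - 13)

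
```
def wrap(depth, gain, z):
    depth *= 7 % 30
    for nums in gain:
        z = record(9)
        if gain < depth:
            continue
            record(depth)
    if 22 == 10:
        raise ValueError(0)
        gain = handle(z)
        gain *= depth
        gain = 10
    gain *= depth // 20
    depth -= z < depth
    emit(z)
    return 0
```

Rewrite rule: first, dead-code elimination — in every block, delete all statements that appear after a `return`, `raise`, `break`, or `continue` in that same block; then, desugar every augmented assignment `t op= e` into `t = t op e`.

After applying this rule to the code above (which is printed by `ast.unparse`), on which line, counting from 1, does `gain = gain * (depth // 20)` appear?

9

Transformed code:
def wrap(depth, gain, z):
    depth = depth * (7 % 30)
    for nums in gain:
        z = record(9)
        if gain < depth:
            continue
    if 22 == 10:
        raise ValueError(0)
    gain = gain * (depth // 20)
    depth = depth - (z < depth)
    emit(z)
    return 0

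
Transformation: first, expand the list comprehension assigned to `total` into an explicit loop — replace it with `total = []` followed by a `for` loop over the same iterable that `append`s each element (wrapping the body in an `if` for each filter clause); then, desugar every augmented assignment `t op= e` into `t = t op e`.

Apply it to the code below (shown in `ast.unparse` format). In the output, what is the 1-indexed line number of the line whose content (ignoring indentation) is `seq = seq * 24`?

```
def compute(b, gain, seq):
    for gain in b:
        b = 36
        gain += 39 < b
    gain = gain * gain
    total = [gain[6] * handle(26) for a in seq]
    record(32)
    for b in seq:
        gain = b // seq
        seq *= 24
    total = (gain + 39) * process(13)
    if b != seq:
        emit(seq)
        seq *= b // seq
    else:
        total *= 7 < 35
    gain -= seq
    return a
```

Transformed code:
def compute(b, gain, seq):
    for gain in b:
        b = 36
        gain = gain + (39 < b)
    gain = gain * gain
    total = []
    for a in seq:
        total.append(gain[6] * handle(26))
    record(32)
    for b in seq:
        gain = b // seq
        seq = seq * 24
    total = (gain + 39) * process(13)
    if b != seq:
        emit(seq)
        seq = seq * (b // seq)
    else:
        total = total * (7 < 35)
    gain = gain - seq
    return a

12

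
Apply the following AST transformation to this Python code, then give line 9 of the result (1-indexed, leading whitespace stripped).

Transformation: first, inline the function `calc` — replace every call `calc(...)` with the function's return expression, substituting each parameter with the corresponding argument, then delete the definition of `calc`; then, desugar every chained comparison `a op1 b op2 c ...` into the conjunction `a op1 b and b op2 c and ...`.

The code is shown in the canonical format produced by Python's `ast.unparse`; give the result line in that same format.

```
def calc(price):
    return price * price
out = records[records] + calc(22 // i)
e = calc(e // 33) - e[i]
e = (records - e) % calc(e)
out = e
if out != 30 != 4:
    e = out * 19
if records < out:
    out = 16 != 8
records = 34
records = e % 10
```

records = 34

Transformed code:
out = records[records] + 22 // i * (22 // i)
e = e // 33 * (e // 33) - e[i]
e = (records - e) % (e * e)
out = e
if out != 30 and 30 != 4:
    e = out * 19
if records < out:
    out = 16 != 8
records = 34
records = e % 10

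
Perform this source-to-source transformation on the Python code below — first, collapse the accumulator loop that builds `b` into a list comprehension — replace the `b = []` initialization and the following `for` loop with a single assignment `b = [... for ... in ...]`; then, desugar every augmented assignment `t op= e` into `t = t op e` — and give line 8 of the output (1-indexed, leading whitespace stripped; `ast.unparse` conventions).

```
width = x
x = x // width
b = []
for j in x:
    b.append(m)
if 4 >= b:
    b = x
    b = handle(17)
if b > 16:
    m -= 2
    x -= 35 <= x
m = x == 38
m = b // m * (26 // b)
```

Transformed code:
width = x
x = x // width
b = [m for j in x]
if 4 >= b:
    b = x
    b = handle(17)
if b > 16:
    m = m - 2
    x = x - (35 <= x)
m = x == 38
m = b // m * (26 // b)

m = m - 2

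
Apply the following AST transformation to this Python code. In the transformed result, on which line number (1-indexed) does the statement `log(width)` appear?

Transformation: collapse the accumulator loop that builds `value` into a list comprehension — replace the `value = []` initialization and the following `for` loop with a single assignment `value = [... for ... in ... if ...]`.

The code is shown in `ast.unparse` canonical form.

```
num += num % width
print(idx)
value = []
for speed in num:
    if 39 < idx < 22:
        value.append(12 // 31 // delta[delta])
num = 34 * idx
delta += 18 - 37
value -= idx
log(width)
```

7

Transformed code:
num += num % width
print(idx)
value = [12 // 31 // delta[delta] for speed in num if 39 < idx < 22]
num = 34 * idx
delta += 18 - 37
value -= idx
log(width)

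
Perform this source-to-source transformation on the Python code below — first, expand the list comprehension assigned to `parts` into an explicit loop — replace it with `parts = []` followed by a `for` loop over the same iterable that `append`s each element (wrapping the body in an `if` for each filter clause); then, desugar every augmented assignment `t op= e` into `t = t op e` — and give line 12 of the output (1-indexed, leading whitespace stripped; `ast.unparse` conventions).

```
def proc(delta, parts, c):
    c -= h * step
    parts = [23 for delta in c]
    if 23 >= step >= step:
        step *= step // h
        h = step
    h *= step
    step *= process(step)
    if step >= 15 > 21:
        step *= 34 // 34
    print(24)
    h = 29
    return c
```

Transformed code:
def proc(delta, parts, c):
    c = c - h * step
    parts = []
    for delta in c:
        parts.append(23)
    if 23 >= step >= step:
        step = step * (step // h)
        h = step
    h = h * step
    step = step * process(step)
    if step >= 15 > 21:
        step = step * (34 // 34)
    print(24)
    h = 29
    return c

step = step * (34 // 34)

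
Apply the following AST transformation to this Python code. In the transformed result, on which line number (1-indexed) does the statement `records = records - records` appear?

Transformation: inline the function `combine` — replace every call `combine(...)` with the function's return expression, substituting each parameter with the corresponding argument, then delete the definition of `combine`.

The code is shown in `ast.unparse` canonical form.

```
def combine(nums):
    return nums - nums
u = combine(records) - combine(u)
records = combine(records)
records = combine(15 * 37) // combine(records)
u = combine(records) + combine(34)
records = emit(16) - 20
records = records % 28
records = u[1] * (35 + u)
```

Transformed code:
u = records - records - (u - u)
records = records - records
records = (15 * 37 - 15 * 37) // (records - records)
u = records - records + (34 - 34)
records = emit(16) - 20
records = records % 28
records = u[1] * (35 + u)

2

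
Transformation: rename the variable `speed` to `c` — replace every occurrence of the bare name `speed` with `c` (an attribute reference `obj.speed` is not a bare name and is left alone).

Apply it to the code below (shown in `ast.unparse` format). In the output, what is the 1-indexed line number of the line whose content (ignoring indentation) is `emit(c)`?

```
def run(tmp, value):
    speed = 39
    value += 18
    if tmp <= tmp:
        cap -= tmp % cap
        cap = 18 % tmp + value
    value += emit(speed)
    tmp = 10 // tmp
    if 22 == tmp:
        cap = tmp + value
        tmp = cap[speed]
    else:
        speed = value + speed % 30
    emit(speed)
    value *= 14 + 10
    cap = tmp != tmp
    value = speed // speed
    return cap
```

Transformed code:
def run(tmp, value):
    c = 39
    value += 18
    if tmp <= tmp:
        cap -= tmp % cap
        cap = 18 % tmp + value
    value += emit(c)
    tmp = 10 // tmp
    if 22 == tmp:
        cap = tmp + value
        tmp = cap[c]
    else:
        c = value + c % 30
    emit(c)
    value *= 14 + 10
    cap = tmp != tmp
    value = c // c
    return cap

14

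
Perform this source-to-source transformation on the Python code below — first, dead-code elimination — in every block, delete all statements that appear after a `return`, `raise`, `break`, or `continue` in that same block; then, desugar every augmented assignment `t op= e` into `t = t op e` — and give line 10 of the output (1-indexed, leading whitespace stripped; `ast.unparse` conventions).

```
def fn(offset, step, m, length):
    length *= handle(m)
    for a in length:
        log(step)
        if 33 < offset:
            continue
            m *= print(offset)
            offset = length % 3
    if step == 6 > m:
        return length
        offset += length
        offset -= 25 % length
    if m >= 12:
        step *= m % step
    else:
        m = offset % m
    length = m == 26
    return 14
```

Transformed code:
def fn(offset, step, m, length):
    length = length * handle(m)
    for a in length:
        log(step)
        if 33 < offset:
            continue
    if step == 6 > m:
        return length
    if m >= 12:
        step = step * (m % step)
    else:
        m = offset % m
    length = m == 26
    return 14

step = step * (m % step)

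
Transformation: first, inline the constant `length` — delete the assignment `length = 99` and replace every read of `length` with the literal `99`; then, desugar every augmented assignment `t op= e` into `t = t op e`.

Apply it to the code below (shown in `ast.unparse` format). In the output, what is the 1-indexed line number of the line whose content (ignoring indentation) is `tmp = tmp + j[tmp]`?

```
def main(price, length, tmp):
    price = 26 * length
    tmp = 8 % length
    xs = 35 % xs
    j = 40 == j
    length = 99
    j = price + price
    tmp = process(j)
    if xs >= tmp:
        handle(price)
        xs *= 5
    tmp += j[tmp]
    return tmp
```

Transformed code:
def main(price, length, tmp):
    price = 26 * 99
    tmp = 8 % 99
    xs = 35 % xs
    j = 40 == j
    j = price + price
    tmp = process(j)
    if xs >= tmp:
        handle(price)
        xs = xs * 5
    tmp = tmp + j[tmp]
    return tmp

11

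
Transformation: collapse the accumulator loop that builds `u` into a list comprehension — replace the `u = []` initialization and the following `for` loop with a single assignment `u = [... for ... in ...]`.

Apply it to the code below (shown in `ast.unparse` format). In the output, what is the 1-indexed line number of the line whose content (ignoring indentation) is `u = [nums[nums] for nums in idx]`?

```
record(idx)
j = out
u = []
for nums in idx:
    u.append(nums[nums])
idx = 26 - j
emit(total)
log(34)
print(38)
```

Transformed code:
record(idx)
j = out
u = [nums[nums] for nums in idx]
idx = 26 - j
emit(total)
log(34)
print(38)

3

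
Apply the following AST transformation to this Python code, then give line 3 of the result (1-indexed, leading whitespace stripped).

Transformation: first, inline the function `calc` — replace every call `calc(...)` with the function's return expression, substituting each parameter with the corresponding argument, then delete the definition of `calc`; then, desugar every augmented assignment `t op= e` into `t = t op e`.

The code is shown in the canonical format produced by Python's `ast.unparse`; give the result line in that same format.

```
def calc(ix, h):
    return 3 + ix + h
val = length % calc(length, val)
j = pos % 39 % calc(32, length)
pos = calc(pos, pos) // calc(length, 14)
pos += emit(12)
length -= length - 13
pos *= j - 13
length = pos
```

pos = (3 + pos + pos) // (3 + length + 14)

Transformed code:
val = length % (3 + length + val)
j = pos % 39 % (3 + 32 + length)
pos = (3 + pos + pos) // (3 + length + 14)
pos = pos + emit(12)
length = length - (length - 13)
pos = pos * (j - 13)
length = pos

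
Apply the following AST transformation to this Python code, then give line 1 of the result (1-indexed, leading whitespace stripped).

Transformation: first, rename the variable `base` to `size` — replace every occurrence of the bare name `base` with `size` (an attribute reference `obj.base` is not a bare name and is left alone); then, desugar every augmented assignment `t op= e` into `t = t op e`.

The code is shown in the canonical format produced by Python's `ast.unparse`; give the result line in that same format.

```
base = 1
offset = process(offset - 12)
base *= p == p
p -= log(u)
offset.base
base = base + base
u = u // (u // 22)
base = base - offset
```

Transformed code:
size = 1
offset = process(offset - 12)
size = size * (p == p)
p = p - log(u)
offset.base
size = size + size
u = u // (u // 22)
size = size - offset

size = 1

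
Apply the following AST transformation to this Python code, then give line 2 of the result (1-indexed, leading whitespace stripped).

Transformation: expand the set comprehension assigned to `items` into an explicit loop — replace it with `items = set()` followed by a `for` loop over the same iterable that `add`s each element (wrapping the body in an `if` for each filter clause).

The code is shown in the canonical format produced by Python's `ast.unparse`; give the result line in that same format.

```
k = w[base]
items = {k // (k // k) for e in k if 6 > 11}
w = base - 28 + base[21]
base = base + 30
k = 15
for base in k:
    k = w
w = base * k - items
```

items = set()

Transformed code:
k = w[base]
items = set()
for e in k:
    if 6 > 11:
        items.add(k // (k // k))
w = base - 28 + base[21]
base = base + 30
k = 15
for base in k:
    k = w
w = base * k - items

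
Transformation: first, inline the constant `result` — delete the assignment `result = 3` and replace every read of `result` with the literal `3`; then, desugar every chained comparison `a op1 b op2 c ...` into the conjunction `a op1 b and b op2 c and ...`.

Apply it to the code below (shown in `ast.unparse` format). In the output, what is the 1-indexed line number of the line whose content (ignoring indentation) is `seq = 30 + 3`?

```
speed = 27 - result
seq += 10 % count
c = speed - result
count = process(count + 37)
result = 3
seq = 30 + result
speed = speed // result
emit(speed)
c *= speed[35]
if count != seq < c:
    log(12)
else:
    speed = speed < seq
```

Transformed code:
speed = 27 - 3
seq += 10 % count
c = speed - 3
count = process(count + 37)
seq = 30 + 3
speed = speed // 3
emit(speed)
c *= speed[35]
if count != seq and seq < c:
    log(12)
else:
    speed = speed < seq

5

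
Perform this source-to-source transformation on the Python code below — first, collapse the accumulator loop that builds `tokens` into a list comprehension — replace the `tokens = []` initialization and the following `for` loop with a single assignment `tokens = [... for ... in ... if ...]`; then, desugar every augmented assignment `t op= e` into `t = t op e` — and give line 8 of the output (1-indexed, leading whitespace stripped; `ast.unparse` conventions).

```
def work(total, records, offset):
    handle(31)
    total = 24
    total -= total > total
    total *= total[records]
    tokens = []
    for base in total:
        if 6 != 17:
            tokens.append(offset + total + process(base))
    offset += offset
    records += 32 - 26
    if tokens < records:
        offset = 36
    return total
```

Transformed code:
def work(total, records, offset):
    handle(31)
    total = 24
    total = total - (total > total)
    total = total * total[records]
    tokens = [offset + total + process(base) for base in total if 6 != 17]
    offset = offset + offset
    records = records + (32 - 26)
    if tokens < records:
        offset = 36
    return total

records = records + (32 - 26)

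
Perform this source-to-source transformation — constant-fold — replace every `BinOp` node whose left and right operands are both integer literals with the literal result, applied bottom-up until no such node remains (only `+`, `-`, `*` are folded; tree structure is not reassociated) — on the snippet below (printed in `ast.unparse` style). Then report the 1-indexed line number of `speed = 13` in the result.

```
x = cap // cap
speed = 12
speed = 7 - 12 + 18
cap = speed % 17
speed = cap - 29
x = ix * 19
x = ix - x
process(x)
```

Transformed code:
x = cap // cap
speed = 12
speed = 13
cap = speed % 17
speed = cap - 29
x = ix * 19
x = ix - x
process(x)

3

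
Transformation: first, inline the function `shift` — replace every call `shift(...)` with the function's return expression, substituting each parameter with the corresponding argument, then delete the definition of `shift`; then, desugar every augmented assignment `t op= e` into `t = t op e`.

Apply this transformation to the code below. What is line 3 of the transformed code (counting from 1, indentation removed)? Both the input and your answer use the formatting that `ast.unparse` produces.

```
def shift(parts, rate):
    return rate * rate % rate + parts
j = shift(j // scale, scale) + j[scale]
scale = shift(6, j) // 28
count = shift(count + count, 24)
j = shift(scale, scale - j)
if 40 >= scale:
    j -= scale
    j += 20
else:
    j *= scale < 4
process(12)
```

Transformed code:
j = scale * scale % scale + j // scale + j[scale]
scale = (j * j % j + 6) // 28
count = 24 * 24 % 24 + (count + count)
j = (scale - j) * (scale - j) % (scale - j) + scale
if 40 >= scale:
    j = j - scale
    j = j + 20
else:
    j = j * (scale < 4)
process(12)

count = 24 * 24 % 24 + (count + count)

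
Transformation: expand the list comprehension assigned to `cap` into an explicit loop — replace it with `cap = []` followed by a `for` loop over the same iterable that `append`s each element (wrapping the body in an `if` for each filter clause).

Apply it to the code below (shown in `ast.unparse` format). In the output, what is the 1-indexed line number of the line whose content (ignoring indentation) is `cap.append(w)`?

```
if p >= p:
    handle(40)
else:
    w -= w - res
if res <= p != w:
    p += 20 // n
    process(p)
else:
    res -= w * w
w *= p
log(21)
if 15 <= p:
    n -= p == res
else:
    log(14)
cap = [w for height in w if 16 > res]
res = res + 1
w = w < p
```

19

Transformed code:
if p >= p:
    handle(40)
else:
    w -= w - res
if res <= p != w:
    p += 20 // n
    process(p)
else:
    res -= w * w
w *= p
log(21)
if 15 <= p:
    n -= p == res
else:
    log(14)
cap = []
for height in w:
    if 16 > res:
        cap.append(w)
res = res + 1
w = w < p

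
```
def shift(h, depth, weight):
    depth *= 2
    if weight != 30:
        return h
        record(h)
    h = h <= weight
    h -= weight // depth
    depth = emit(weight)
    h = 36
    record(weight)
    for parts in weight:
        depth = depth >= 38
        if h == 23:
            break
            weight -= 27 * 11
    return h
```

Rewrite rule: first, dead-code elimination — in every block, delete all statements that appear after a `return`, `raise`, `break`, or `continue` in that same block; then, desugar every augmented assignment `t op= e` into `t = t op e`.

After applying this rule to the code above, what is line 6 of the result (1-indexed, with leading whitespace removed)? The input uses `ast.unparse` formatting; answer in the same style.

Transformed code:
def shift(h, depth, weight):
    depth = depth * 2
    if weight != 30:
        return h
    h = h <= weight
    h = h - weight // depth
    depth = emit(weight)
    h = 36
    record(weight)
    for parts in weight:
        depth = depth >= 38
        if h == 23:
            break
    return h

h = h - weight // depth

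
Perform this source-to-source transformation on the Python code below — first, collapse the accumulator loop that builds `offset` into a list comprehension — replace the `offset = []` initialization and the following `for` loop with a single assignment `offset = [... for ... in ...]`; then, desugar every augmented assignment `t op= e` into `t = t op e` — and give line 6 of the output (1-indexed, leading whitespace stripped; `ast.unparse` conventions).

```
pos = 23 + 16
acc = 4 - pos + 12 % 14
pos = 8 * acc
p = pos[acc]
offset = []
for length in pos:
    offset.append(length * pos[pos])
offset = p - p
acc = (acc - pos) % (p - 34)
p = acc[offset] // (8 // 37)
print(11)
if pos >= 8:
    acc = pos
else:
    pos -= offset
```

offset = p - p

Transformed code:
pos = 23 + 16
acc = 4 - pos + 12 % 14
pos = 8 * acc
p = pos[acc]
offset = [length * pos[pos] for length in pos]
offset = p - p
acc = (acc - pos) % (p - 34)
p = acc[offset] // (8 // 37)
print(11)
if pos >= 8:
    acc = pos
else:
    pos = pos - offset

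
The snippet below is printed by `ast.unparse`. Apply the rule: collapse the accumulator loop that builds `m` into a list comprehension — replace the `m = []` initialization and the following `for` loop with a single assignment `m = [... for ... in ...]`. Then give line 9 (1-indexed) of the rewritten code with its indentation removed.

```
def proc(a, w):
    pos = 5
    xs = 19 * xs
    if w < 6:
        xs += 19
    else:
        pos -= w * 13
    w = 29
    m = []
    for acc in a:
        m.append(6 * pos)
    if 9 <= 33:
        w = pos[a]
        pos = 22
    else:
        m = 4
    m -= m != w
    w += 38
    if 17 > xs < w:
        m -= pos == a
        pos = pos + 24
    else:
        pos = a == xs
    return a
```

m = [6 * pos for acc in a]

Transformed code:
def proc(a, w):
    pos = 5
    xs = 19 * xs
    if w < 6:
        xs += 19
    else:
        pos -= w * 13
    w = 29
    m = [6 * pos for acc in a]
    if 9 <= 33:
        w = pos[a]
        pos = 22
    else:
        m = 4
    m -= m != w
    w += 38
    if 17 > xs < w:
        m -= pos == a
        pos = pos + 24
    else:
        pos = a == xs
    return a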